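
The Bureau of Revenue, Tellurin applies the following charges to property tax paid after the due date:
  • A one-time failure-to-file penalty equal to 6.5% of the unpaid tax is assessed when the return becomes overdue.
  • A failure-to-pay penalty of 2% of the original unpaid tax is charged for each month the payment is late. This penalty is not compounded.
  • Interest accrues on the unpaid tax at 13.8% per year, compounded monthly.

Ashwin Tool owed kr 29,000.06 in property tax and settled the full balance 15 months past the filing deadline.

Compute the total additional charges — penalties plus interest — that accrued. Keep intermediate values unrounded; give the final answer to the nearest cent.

Failure-to-file penalty: 6.5% × kr 29,000.06 = kr 1,885.00…
Failure-to-pay penalty = 2% × kr 29,000.06 × 15 mo = kr 8,700.02…
Interest (13.8%/yr ÷ 12 = 1.15%/month): kr 29,000.06 × ((1 + 0.0115)^15 − 1) = kr 5,425.9906…
Penalties + interest = kr 10,585.0219 + kr 5,425.9906… = kr 16,011.01

kr 16,011.01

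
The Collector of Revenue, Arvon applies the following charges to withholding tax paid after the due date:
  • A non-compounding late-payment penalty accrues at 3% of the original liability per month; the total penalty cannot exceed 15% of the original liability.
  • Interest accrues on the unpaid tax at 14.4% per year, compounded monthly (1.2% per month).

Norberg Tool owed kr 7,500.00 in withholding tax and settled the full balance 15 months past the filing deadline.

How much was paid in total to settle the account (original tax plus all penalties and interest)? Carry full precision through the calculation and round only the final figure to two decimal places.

kr 10,094.51

Penalty (uncapped): 15 × 3% × kr 7,500.00 = kr 3,375.00; cap = 15% × kr 7,500.00 = kr 1,125.00 → penalty = kr 1,125.00
Interest: kr 7,500.00 × ((1 + 0.012)^15 − 1) = kr 7,500.00 × 0.1959353… = kr 1,469.5148…
Total = kr 7,500.00 + kr 1,125.0000 + kr 1,469.5148… = kr 10,094.51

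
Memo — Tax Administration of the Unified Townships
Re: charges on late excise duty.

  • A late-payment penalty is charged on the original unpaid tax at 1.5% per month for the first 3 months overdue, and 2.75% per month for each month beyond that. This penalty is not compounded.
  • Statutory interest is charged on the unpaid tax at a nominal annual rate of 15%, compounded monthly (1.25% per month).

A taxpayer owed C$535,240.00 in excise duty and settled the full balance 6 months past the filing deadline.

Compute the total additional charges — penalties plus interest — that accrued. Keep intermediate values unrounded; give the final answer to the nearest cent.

Penalty, months 1–3: 3 × 1.5% × C$535,240.00 = C$24,085.80
Penalty, months 4–6: 3 × 2.75% × C$535,240.00 = C$44,157.30
Interest: C$535,240.00 × ((1 + 0.0125)^6 − 1) = C$535,240.00 × 0.0773832… = C$41,418.5736…
Penalties + interest = C$68,243.1000 + C$41,418.5736… = C$109,661.67

C$109,661.67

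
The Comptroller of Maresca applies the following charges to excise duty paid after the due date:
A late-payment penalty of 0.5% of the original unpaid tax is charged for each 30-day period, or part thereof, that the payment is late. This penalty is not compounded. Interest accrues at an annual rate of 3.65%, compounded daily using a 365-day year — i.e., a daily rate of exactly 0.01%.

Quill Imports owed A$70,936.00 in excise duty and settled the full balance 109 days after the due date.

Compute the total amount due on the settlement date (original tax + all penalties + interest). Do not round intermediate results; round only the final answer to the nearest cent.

Penalty periods: ⌈109/30⌉ = 4; penalty = 4 × 0.5% × A$70,936.00 = A$1,418.72
Interest: A$70,936.00 × ((1 + 0.0001)^109 − 1) = A$70,936.00 × 0.01095907… = A$777.3926…
Total = A$70,936.00 + A$1,418.7200 + A$777.3926… = A$73,132.11

A$73,132.11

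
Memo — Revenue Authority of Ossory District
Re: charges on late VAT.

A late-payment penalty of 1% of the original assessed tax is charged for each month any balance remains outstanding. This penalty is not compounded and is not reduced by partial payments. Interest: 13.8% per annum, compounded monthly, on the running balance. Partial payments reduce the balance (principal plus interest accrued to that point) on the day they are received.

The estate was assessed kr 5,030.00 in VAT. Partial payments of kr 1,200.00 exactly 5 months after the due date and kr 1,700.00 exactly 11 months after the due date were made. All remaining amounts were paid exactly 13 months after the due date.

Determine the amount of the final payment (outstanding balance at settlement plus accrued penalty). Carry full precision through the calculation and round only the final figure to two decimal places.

kr 3,435.75

Monthly rate = 13.8% ÷ 12 = 1.15%
Balance at month 5: kr 5,030.0000 × (1 + 0.0115)^5 = kr 5,325.9541…
After kr 1,200.00 payment: kr 5,325.9541… − kr 1,200.00 = kr 4,125.9541…
Balance at month 11: kr 4,125.9541… × (1 + 0.0115)^6 = kr 4,418.9564…
After kr 1,700.00 payment: kr 4,418.9564… − kr 1,700.00 = kr 2,718.9564…
Balance at month 13: kr 2,718.9564… × (1 + 0.0115)^2 = kr 2,781.8520…
Penalty: 13 × 1% × kr 5,030.00 = kr 653.90
Final settlement = outstanding balance + penalty = kr 2,781.8520… + kr 653.90 = kr 3,435.75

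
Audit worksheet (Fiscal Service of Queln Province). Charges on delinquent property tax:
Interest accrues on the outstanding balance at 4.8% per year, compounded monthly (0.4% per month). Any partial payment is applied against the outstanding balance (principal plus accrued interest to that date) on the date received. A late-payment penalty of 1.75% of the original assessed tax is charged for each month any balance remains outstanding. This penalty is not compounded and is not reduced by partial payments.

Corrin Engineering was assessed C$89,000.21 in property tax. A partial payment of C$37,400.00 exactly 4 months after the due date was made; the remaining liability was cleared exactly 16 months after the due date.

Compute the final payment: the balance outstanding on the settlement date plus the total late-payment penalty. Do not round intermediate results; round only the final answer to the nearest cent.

C$80,555.17

Balance at month 4: C$89,000.2100 × (1 + 0.004)^4 = C$90,432.7802…
After C$37,400.00 payment: C$90,432.7802… − C$37,400.00 = C$53,032.7802…
Balance at month 16: C$53,032.7802… × (1 + 0.004)^12 = C$55,635.1097…
Penalty: 16 × 1.75% × C$89,000.21 = C$24,920.06…
Final settlement = outstanding balance + penalty = C$55,635.1097… + C$24,920.06… = C$80,555.17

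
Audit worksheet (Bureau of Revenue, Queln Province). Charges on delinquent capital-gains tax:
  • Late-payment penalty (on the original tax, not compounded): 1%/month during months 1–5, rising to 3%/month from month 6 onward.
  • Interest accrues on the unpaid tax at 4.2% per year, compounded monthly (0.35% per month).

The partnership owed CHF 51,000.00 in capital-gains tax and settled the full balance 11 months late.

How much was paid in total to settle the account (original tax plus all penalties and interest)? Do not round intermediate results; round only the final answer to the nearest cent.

CHF 64,728.22

Penalty, months 1–5: 5 × 1% × CHF 51,000.00 = CHF 2,550.00
Penalty, months 6–11: 6 × 3% × CHF 51,000.00 = CHF 9,180.00
Interest: CHF 51,000.00 × ((1 + 0.0035)^11 − 1) = CHF 51,000.00 × 0.0391809… = CHF 1,998.2246…
Total = CHF 51,000.00 + CHF 11,730.0000 + CHF 1,998.2246… = CHF 64,728.22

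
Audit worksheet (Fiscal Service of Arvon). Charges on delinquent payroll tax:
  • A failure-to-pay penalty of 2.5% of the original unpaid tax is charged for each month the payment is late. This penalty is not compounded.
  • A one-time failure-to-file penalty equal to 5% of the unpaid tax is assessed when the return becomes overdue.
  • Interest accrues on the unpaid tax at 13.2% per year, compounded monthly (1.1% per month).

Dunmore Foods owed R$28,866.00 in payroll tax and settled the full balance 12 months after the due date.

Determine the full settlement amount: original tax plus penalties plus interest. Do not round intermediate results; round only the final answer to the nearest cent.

Failure-to-file penalty: 5% × R$28,866.00 = R$1,443.30
Failure-to-pay penalty = 2.5% × R$28,866.00 × 12 mo = R$8,659.80
Interest: R$28,866.00 × ((1 + 0.011)^12 − 1) = R$28,866.00 × 0.1402862… = R$4,049.5013…
Total = R$28,866.00 + R$10,103.1000 + R$4,049.5013… = R$43,018.60

R$43,018.60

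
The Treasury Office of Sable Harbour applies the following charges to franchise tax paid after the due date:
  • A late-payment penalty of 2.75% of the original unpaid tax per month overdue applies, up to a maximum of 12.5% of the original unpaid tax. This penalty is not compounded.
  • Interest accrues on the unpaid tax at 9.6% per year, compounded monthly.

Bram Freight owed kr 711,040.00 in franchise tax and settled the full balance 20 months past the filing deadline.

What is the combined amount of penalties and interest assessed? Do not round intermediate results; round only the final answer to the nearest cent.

kr 211,722.15

Penalty (uncapped): 20 × 2.75% × kr 711,040.00 = kr 391,072.00; cap = 12.5% × kr 711,040.00 = kr 88,880.00 → penalty = kr 88,880.00
Interest (9.6%/yr ÷ 12 = 0.8%/month): kr 711,040.00 × ((1 + 0.008)^20 − 1) = kr 122,842.1455…
Penalties + interest = kr 88,880.0000 + kr 122,842.1455… = kr 211,722.15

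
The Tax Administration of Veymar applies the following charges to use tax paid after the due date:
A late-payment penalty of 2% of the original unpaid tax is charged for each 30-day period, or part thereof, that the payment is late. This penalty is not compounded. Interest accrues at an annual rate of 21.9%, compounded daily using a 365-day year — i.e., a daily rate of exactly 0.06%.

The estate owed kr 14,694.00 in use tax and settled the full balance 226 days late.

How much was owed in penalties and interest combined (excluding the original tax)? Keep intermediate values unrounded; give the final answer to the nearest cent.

kr 4,484.27

Penalty periods: ⌈226/30⌉ = 8; penalty = 8 × 2% × kr 14,694.00 = kr 2,351.04
Interest: kr 14,694.00 × ((1 + 0.0006)^226 − 1) = kr 14,694.00 × 0.14517714… = kr 2,133.2330…
Penalties + interest = kr 2,351.0400 + kr 2,133.2330… = kr 4,484.27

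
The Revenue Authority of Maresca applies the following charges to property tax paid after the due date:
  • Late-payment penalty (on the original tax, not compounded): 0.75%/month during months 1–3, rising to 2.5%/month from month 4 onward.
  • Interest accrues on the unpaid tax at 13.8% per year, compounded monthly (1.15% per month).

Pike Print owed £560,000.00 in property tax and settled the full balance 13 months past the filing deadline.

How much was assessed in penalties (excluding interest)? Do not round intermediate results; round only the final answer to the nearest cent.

Penalty, months 1–3: 3 × 0.75% × £560,000.00 = £12,600.00
Penalty, months 4–13: 10 × 2.5% × £560,000.00 = £140,000.00
Total penalty = £12,600.00 + £140,000.00 = £152,600.00

£152,600.00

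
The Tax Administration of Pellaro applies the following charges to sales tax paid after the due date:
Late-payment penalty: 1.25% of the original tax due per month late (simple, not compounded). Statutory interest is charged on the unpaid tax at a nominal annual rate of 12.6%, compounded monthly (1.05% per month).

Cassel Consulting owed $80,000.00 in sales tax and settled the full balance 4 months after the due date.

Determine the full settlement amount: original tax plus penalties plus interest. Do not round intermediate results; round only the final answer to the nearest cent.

Late-payment penalty: 4 × 1.25% × $80,000.00 = $4,000.00
Interest: $80,000.00 × ((1 + 0.0105)^4 − 1) = $80,000.00 × 0.0426661… = $3,413.2914…
Total = $80,000.00 + $4,000.0000 + $3,413.2914… = $87,413.29

$87,413.29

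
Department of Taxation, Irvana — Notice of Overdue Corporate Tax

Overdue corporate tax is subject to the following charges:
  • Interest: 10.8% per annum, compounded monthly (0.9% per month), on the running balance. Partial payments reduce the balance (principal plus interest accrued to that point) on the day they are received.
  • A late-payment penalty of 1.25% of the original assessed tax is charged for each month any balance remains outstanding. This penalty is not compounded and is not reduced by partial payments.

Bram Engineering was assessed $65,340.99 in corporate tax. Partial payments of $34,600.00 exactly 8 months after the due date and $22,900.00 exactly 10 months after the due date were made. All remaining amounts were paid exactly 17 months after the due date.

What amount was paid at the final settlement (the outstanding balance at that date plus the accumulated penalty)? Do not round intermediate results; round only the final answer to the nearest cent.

Balance at month 8: $65,340.9900 × (1 + 0.009)^8 = $70,196.4324…
After $34,600.00 payment: $70,196.4324… − $34,600.00 = $35,596.4324…
Balance at month 10: $35,596.4324… × (1 + 0.009)^2 = $36,240.0514…
After $22,900.00 payment: $36,240.0514… − $22,900.00 = $13,340.0514…
Balance at month 17: $13,340.0514… × (1 + 0.009)^7 = $14,203.5096…
Penalty: 17 × 1.25% × $65,340.99 = $13,884.96…
Final settlement = outstanding balance + penalty = $14,203.5096… + $13,884.96… = $28,088.47

$28,088.47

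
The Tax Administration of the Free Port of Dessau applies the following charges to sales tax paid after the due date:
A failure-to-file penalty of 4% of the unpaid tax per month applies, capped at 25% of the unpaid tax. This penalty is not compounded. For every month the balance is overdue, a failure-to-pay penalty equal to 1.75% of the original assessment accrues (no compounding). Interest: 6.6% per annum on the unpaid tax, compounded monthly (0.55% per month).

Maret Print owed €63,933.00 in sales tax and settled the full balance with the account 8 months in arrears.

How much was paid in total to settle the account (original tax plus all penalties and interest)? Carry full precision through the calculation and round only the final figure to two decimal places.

€91,734.67

Failure-to-file: 8 × 4% × €63,933.00 = €20,458.56, capped at 25% × €63,933.00 = €15,983.25
Failure-to-pay penalty: 8 × 1.75% × €63,933.00 = €8,950.62
Interest: €63,933.00 × ((1 + 0.0055)^8 − 1) = €63,933.00 × 0.0448564… = €2,867.8030…
Total = €63,933.00 + €24,933.8700 + €2,867.8030… = €91,734.67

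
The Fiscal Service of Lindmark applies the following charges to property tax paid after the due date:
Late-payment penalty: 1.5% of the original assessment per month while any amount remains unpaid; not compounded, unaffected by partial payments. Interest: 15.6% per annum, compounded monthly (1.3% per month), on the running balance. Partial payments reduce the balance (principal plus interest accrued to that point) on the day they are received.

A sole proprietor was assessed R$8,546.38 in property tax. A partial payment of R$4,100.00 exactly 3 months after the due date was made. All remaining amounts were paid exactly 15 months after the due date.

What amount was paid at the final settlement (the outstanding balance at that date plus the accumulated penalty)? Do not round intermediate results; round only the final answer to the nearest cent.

Balance at month 3: R$8,546.3800 × (1 + 0.013)^3 = R$8,884.0406…
After R$4,100.00 payment: R$8,884.0406… − R$4,100.00 = R$4,784.0406…
Balance at month 15: R$4,784.0406… × (1 + 0.013)^12 = R$5,586.0935…
Penalty: 15 × 1.5% × R$8,546.38 = R$1,922.94…
Final settlement = outstanding balance + penalty = R$5,586.0935… + R$1,922.94… = R$7,509.03

R$7,509.03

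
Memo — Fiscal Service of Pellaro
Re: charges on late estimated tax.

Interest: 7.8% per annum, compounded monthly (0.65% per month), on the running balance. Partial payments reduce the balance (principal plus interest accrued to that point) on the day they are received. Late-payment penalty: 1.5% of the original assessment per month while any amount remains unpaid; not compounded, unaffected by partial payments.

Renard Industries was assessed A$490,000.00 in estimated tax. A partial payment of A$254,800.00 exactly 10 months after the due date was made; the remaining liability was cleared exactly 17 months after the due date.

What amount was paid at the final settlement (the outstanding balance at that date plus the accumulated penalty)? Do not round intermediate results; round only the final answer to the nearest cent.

Balance at month 10: A$490,000.0000 × (1 + 0.0065)^10 = A$522,797.9456…
After A$254,800.00 payment: A$522,797.9456… − A$254,800.00 = A$267,997.9456…
Balance at month 17: A$267,997.9456… × (1 + 0.0065)^7 = A$280,432.2260…
Penalty: 17 × 1.5% × A$490,000.00 = A$124,950.00
Final settlement = outstanding balance + penalty = A$280,432.2260… + A$124,950.00 = A$405,382.23

A$405,382.23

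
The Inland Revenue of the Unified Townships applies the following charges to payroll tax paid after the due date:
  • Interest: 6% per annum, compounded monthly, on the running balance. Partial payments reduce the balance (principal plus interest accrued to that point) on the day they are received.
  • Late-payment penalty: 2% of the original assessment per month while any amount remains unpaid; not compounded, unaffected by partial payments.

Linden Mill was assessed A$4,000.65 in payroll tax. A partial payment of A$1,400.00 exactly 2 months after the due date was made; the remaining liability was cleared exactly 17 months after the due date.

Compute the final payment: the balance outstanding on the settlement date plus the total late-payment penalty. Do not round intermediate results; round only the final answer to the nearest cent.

A$4,206.12

Monthly rate = 6% ÷ 12 = 0.5%
Balance at month 2: A$4,000.6500 × (1 + 0.005)^2 = A$4,040.7565…
After A$1,400.00 payment: A$4,040.7565… − A$1,400.00 = A$2,640.7565…
Balance at month 17: A$2,640.7565… × (1 + 0.005)^15 = A$2,845.8977…
Penalty: 17 × 2% × A$4,000.65 = A$1,360.22…
Final settlement = outstanding balance + penalty = A$2,845.8977… + A$1,360.22… = A$4,206.12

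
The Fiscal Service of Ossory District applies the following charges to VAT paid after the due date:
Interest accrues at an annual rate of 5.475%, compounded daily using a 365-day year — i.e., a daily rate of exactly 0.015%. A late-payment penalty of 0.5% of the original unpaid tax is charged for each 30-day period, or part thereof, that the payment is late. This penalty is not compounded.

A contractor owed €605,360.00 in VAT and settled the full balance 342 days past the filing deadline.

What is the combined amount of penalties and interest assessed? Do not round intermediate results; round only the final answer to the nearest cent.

€68,184.47

Penalty periods: ⌈342/30⌉ = 12; penalty = 12 × 0.5% × €605,360.00 = €36,321.60
Interest: €605,360.00 × ((1 + 0.00015)^342 − 1) = €605,360.00 × 0.05263459… = €31,862.8741…
Penalties + interest = €36,321.6000 + €31,862.8741… = €68,184.47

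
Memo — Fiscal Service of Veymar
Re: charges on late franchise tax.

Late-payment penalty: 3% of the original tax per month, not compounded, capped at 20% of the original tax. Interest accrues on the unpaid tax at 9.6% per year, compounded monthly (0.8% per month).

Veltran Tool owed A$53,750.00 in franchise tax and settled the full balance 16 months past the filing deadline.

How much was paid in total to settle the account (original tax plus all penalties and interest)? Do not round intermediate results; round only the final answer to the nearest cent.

Penalty (uncapped): 16 × 3% × A$53,750.00 = A$25,800.00; cap = 20% × A$53,750.00 = A$10,750.00 → penalty = A$10,750.00
Interest: A$53,750.00 × ((1 + 0.008)^16 − 1) = A$53,750.00 × 0.1359743… = A$7,308.6197…
Total = A$53,750.00 + A$10,750.0000 + A$7,308.6197… = A$71,808.62

A$71,808.62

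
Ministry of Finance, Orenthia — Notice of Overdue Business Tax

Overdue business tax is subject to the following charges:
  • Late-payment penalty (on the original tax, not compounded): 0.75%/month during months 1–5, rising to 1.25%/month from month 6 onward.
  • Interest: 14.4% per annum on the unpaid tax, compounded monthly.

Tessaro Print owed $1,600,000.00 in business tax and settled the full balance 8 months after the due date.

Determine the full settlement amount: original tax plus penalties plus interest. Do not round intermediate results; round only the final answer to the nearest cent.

Penalty, months 1–5: 5 × 0.75% × $1,600,000.00 = $60,000.00
Penalty, months 6–8: 3 × 1.25% × $1,600,000.00 = $60,000.00
Interest (14.4%/yr ÷ 12 = 1.2%/month): $1,600,000.00 × ((1 + 0.012)^8 − 1) = $160,208.3737…
Total = $1,600,000.00 + $120,000.0000 + $160,208.3737… = $1,880,208.37

$1,880,208.37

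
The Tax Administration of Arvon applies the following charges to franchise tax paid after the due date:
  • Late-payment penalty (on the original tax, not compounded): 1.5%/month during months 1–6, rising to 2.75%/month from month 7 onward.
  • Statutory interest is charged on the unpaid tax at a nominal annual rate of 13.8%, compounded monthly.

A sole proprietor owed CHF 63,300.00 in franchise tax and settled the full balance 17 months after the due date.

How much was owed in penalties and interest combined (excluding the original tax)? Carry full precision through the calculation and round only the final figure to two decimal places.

Penalty, months 1–6: 6 × 1.5% × CHF 63,300.00 = CHF 5,697.00
Penalty, months 7–17: 11 × 2.75% × CHF 63,300.00 = CHF 19,148.25
Interest (13.8%/yr ÷ 12 = 1.15%/month): CHF 63,300.00 × ((1 + 0.0115)^17 − 1) = CHF 13,581.8439…
Penalties + interest = CHF 24,845.2500 + CHF 13,581.8439… = CHF 38,427.09

CHF 38,427.09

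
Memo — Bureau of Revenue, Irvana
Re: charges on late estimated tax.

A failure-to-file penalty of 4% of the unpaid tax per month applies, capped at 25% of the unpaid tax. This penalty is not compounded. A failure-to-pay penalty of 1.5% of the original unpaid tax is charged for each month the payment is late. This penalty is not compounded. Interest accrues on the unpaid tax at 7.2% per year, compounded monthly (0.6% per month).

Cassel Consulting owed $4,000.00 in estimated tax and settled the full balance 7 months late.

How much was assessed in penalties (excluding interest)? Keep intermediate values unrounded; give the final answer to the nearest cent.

Failure-to-file: 7 × 4% × $4,000.00 = $1,120.00, capped at 25% × $4,000.00 = $1,000.00
Failure-to-pay penalty: 7 × 1.5% × $4,000.00 = $420.00
Total penalty = $1,000.00 + $420.00 = $1,420.00

$1,420.00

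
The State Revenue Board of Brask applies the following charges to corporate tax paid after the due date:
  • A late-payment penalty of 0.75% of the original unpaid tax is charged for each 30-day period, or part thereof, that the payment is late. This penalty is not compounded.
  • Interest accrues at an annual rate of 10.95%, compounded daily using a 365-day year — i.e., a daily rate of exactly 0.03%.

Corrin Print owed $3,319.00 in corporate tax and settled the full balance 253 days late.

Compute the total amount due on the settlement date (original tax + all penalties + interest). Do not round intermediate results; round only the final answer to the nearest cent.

$3,804.71

Penalty periods: ⌈253/30⌉ = 9; penalty = 9 × 0.75% × $3,319.00 = $224.03…
Interest: $3,319.00 × ((1 + 0.0003)^253 − 1) = $3,319.00 × 0.07884240… = $261.6779…
Total = $3,319.00 + $224.0325 + $261.6779… = $3,804.71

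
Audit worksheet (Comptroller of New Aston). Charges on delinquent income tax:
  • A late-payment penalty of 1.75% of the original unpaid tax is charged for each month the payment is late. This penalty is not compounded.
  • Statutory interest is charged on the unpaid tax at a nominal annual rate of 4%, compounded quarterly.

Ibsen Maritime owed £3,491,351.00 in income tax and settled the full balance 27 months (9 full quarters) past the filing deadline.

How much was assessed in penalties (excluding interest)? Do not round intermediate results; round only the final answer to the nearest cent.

£1,649,663.35

Late-payment penalty: 27 × 1.75% × £3,491,351.00 = £1,649,663.35…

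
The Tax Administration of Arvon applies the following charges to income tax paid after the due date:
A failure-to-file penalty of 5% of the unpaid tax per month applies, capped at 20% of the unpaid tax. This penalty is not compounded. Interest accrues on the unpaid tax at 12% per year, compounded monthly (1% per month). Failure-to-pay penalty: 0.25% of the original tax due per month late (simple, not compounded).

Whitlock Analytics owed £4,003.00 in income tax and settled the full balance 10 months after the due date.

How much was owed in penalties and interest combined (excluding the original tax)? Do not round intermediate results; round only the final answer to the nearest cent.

£1,319.48

Failure-to-file: 10 × 5% × £4,003.00 = £2,001.50, capped at 20% × £4,003.00 = £800.60
Failure-to-pay penalty: 10 × 0.25% × £4,003.00 = £100.08…
Interest: £4,003.00 × ((1 + 0.01)^10 − 1) = £4,003.00 × 0.1046221… = £418.8024…
Penalties + interest = £900.6750 + £418.8024… = £1,319.48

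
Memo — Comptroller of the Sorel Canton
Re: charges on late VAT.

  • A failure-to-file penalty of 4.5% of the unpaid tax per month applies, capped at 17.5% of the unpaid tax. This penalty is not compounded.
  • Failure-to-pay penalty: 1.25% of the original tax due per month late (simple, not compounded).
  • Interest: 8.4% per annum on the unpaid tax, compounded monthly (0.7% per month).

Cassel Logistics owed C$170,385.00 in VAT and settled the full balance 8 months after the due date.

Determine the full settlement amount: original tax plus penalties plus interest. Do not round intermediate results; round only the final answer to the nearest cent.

Failure-to-file: 8 × 4.5% × C$170,385.00 = C$61,338.60, capped at 17.5% × C$170,385.00 = C$29,817.38…
Failure-to-pay penalty = 1.25% × C$170,385.00 × 8 mo = C$17,038.50
Interest: C$170,385.00 × ((1 + 0.007)^8 − 1) = C$170,385.00 × 0.0573914… = C$9,778.6298…
Total = C$170,385.00 + C$46,855.8750 + C$9,778.6298… = C$227,019.50

C$227,019.50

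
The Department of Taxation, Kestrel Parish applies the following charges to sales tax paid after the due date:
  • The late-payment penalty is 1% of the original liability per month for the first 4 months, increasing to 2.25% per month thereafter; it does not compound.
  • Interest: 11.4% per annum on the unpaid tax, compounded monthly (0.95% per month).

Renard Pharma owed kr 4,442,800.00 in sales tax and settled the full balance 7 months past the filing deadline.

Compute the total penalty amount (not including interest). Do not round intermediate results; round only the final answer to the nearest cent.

kr 477,601.00

Penalty, months 1–4: 4 × 1% × kr 4,442,800.00 = kr 177,712.00
Penalty, months 5–7: 3 × 2.25% × kr 4,442,800.00 = kr 299,889.00
Total penalty = kr 177,712.00 + kr 299,889.00 = kr 477,601.00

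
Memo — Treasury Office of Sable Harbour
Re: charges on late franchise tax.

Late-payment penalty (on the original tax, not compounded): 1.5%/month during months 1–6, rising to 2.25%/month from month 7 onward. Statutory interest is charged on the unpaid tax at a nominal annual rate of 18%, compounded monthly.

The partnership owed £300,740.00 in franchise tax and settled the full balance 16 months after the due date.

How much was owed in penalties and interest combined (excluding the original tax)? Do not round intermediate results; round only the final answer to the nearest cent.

Penalty, months 1–6: 6 × 1.5% × £300,740.00 = £27,066.60
Penalty, months 7–16: 10 × 2.25% × £300,740.00 = £67,666.50
Interest (18%/yr ÷ 12 = 1.5%/month): £300,740.00 × ((1 + 0.015)^16 − 1) = £80,894.7136…
Penalties + interest = £94,733.1000 + £80,894.7136… = £175,627.81

£175,627.81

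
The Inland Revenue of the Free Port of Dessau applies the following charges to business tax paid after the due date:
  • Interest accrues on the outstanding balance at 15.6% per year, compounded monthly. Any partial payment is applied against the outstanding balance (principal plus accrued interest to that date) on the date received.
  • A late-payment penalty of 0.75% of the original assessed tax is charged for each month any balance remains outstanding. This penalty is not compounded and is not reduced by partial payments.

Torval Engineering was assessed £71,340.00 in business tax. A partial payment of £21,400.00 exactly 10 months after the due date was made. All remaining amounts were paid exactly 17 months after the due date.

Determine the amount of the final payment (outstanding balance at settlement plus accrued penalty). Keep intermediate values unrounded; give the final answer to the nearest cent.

£74,528.25

Monthly rate = 15.6% ÷ 12 = 1.3%
Balance at month 10: £71,340.0000 × (1 + 0.013)^10 = £81,175.9834…
After £21,400.00 payment: £81,175.9834… − £21,400.00 = £59,775.9834…
Balance at month 17: £59,775.9834… × (1 + 0.013)^7 = £65,432.3996…
Penalty: 17 × 0.75% × £71,340.00 = £9,095.85
Final settlement = outstanding balance + penalty = £65,432.3996… + £9,095.85 = £74,528.25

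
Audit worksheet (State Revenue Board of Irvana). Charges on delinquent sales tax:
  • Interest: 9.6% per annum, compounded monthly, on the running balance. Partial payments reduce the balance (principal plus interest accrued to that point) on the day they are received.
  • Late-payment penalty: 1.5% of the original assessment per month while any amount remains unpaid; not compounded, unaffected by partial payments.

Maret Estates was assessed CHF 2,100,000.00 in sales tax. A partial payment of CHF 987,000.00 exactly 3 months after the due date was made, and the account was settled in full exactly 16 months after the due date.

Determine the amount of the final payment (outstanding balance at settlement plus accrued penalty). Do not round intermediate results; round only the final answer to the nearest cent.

Monthly rate = 9.6% ÷ 12 = 0.8%
Balance at month 3: CHF 2,100,000.0000 × (1 + 0.008)^3 = CHF 2,150,804.2752
After CHF 987,000.00 payment: CHF 2,150,804.2752 − CHF 987,000.00 = CHF 1,163,804.2752
Balance at month 16: CHF 1,163,804.2752 × (1 + 0.008)^13 = CHF 1,290,823.5069…
Penalty: 16 × 1.5% × CHF 2,100,000.00 = CHF 504,000.00
Final settlement = outstanding balance + penalty = CHF 1,290,823.5069… + CHF 504,000.00 = CHF 1,794,823.51

CHF 1,794,823.51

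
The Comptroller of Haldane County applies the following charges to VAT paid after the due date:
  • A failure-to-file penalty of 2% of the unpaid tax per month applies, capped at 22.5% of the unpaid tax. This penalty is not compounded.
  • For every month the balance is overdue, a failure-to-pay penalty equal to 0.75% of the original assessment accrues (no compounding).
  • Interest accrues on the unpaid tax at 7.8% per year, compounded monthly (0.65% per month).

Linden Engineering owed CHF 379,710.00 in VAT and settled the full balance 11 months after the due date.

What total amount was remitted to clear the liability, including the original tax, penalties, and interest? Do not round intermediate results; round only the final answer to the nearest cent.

CHF 522,621.32

Failure-to-file: 11 × 2% × CHF 379,710.00 = CHF 83,536.20 (under the 22.5% cap)
Failure-to-pay penalty = 0.75% × CHF 379,710.00 × 11 mo = CHF 31,326.08…
Interest: CHF 379,710.00 × ((1 + 0.0065)^11 − 1) = CHF 379,710.00 × 0.0738697… = CHF 28,049.0477…
Total = CHF 379,710.00 + CHF 114,862.2750 + CHF 28,049.0477… = CHF 522,621.32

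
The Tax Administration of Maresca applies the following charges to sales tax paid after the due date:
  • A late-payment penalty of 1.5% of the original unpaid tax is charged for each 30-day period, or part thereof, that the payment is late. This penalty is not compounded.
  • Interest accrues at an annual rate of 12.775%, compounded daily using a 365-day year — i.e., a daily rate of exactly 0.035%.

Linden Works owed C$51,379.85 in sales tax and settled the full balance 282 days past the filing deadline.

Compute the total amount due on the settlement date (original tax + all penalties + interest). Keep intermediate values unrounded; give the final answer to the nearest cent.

Penalty periods: ⌈282/30⌉ = 10; penalty = 10 × 1.5% × C$51,379.85 = C$7,706.98…
Interest: C$51,379.85 × ((1 + 0.00035)^282 − 1) = C$51,379.85 × 0.10371607… = C$5,328.9161…
Total = C$51,379.85 + C$7,706.9775 + C$5,328.9161… = C$64,415.74

C$64,415.74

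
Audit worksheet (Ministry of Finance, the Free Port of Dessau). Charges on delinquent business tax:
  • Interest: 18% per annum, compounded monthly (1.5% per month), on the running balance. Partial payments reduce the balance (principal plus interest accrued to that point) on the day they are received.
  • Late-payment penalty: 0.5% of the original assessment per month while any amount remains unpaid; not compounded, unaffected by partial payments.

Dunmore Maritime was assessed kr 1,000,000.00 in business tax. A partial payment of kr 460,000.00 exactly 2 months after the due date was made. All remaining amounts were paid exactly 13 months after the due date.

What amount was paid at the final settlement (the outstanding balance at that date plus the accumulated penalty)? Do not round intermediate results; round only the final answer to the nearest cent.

kr 736,695.93

Balance at month 2: kr 1,000,000.0000 × (1 + 0.015)^2 = kr 1,030,225.0000
After kr 460,000.00 payment: kr 1,030,225.0000 − kr 460,000.00 = kr 570,225.0000
Balance at month 13: kr 570,225.0000 × (1 + 0.015)^11 = kr 671,695.9328…
Penalty: 13 × 0.5% × kr 1,000,000.00 = kr 65,000.00
Final settlement = outstanding balance + penalty = kr 671,695.9328… + kr 65,000.00 = kr 736,695.93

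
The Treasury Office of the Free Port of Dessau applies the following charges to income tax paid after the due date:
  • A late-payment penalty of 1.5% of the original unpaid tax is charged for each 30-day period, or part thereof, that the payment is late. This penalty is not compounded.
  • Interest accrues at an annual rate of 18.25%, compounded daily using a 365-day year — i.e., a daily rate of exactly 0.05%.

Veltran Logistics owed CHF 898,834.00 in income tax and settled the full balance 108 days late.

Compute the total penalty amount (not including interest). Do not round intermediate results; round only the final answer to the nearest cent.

Penalty periods: ⌈108/30⌉ = 4; penalty = 4 × 1.5% × CHF 898,834.00 = CHF 53,930.04

CHF 53,930.04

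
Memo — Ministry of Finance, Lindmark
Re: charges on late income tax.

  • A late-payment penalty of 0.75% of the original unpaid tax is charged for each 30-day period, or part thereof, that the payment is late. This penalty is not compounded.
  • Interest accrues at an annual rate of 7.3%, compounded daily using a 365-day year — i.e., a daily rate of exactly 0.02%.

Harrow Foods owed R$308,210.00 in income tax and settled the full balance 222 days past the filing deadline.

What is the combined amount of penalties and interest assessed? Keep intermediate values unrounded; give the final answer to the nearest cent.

R$32,484.04

Penalty periods: ⌈222/30⌉ = 8; penalty = 8 × 0.75% × R$308,210.00 = R$18,492.60
Interest: R$308,210.00 × ((1 + 0.0002)^222 − 1) = R$308,210.00 × 0.04539579… = R$13,991.4366…
Penalties + interest = R$18,492.6000 + R$13,991.4366… = R$32,484.04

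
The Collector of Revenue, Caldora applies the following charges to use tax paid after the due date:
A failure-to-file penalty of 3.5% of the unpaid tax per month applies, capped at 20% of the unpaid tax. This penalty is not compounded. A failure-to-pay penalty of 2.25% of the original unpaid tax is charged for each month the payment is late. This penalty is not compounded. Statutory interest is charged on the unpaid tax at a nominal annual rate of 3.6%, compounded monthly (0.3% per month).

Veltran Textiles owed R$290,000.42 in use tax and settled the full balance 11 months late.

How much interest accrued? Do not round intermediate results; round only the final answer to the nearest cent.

R$9,714.86

Interest: R$290,000.42 × ((1 + 0.003)^11 − 1) = R$290,000.42 × 0.0334995… = R$9,714.8638…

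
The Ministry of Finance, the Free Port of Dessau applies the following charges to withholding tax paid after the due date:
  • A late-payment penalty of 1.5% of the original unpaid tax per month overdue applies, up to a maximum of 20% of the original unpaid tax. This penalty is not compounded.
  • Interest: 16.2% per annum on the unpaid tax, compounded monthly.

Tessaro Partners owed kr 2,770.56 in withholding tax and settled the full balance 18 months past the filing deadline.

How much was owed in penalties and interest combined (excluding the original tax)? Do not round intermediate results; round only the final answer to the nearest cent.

Penalty (uncapped): 18 × 1.5% × kr 2,770.56 = kr 748.05…; cap = 20% × kr 2,770.56 = kr 554.11… → penalty = kr 554.11…
Interest (16.2%/yr ÷ 12 = 1.35%/month): kr 2,770.56 × ((1 + 0.0135)^18 − 1) = kr 756.3560…
Penalties + interest = kr 554.1120 + kr 756.3560… = kr 1,310.47

kr 1,310.47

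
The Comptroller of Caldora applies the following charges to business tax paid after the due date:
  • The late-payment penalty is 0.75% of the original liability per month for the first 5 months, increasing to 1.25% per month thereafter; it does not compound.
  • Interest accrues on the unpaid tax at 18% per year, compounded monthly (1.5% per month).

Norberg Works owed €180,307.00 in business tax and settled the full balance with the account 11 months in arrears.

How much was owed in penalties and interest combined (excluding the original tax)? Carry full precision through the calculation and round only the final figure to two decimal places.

€52,369.98

Penalty, months 1–5: 5 × 0.75% × €180,307.00 = €6,761.51…
Penalty, months 6–11: 6 × 1.25% × €180,307.00 = €13,523.03…
Interest: €180,307.00 × ((1 + 0.015)^11 − 1) = €180,307.00 × 0.1779489… = €32,085.4391…
Penalties + interest = €20,284.5375 + €32,085.4391… = €52,369.98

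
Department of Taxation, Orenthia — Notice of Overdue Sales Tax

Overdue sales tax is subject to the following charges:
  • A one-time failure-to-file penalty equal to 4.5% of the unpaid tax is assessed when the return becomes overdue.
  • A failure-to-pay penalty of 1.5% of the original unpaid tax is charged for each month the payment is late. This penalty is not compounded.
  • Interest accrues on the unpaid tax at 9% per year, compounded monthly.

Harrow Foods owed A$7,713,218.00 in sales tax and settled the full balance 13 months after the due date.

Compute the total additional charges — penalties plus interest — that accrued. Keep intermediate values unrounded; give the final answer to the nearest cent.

A$2,638,001.15

Failure-to-file penalty: 4.5% × A$7,713,218.00 = A$347,094.81
Failure-to-pay penalty = 1.5% × A$7,713,218.00 × 13 mo = A$1,504,077.51
Interest (9%/yr ÷ 12 = 0.75%/month): A$7,713,218.00 × ((1 + 0.0075)^13 − 1) = A$786,828.8345…
Penalties + interest = A$1,851,172.3200 + A$786,828.8345… = A$2,638,001.15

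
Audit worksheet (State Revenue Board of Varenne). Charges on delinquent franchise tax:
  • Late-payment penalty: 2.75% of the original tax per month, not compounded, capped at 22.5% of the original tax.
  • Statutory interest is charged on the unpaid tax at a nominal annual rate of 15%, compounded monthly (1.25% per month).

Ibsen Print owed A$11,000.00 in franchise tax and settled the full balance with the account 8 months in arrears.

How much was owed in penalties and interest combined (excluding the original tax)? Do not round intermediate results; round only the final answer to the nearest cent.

Penalty: 8 × 2.75% × A$11,000.00 = A$2,420.00 (below the 22.5% cap of A$2,475.00)
Interest: A$11,000.00 × ((1 + 0.0125)^8 − 1) = A$11,000.00 × 0.1044861… = A$1,149.3471…
Penalties + interest = A$2,420.0000 + A$1,149.3471… = A$3,569.35

A$3,569.35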